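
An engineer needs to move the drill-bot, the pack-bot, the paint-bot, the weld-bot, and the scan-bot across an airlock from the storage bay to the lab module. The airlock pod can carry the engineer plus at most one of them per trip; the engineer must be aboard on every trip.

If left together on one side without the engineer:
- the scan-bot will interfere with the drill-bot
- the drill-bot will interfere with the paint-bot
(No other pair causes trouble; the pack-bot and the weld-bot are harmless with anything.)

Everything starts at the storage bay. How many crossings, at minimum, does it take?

Counting alone: the engineer can take at most 1 across per trip to the lab module, so moving all 5 needs at least 5 loaded trips out, with a return between consecutive ones — at least 9 crossings.
The safety rule pushes this higher. Following every safe sequence of crossings, the most of the 5 that can be at the lab module as the airlock pod arrives there on crossing 9 is 4 — never all 5.
So no plan with fewer than 11 crossings exists, and this one achieves 11:
1. Engineer goes to the lab module with the drill-bot.
2. Engineer goes back to the storage bay alone.
3. Engineer goes to the lab module with the pack-bot.
4. Engineer goes back to the storage bay alone.
5. Engineer goes to the lab module with the paint-bot.
6. Engineer goes back to the storage bay with the drill-bot.
7. Engineer goes to the lab module with the scan-bot.
8. Engineer goes back to the storage bay alone.
9. Engineer goes to the lab module with the weld-bot.
10. Engineer goes back to the storage bay alone.
11. Engineer goes to the lab module with the drill-bot.

11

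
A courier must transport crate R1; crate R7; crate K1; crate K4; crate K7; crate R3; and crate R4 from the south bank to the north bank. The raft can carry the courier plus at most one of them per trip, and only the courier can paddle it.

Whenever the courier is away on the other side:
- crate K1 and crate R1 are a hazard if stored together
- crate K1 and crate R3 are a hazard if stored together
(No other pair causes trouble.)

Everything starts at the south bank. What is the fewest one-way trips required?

15

Counting alone: the courier can take at most 1 across per trip to the north bank, so moving all 7 needs at least 7 loaded trips out, with a return between consecutive ones — at least 13 crossings.
The safety rule pushes this higher. Following every safe sequence of crossings, the most of the 7 that can be at the north bank as the raft arrives there on crossing 13 is 6 — never all 7.
So no plan with fewer than 15 crossings exists, and this one achieves 15:
1. Courier goes to the north bank with crate K1.  [the south bank: crate K4, crate K7, crate R1, crate R3, crate R4, crate R7 | the north bank: crate K1]
2. Courier goes back to the south bank alone.  [the south bank: crate K4, crate K7, crate R1, crate R3, crate R4, crate R7 | the north bank: crate K1]
3. Courier goes to the north bank with crate R1.  [the south bank: crate K4, crate K7, crate R3, crate R4, crate R7 | the north bank: crate K1, crate R1]
4. Courier goes back to the south bank with crate K1.  [the south bank: crate K1, crate K4, crate K7, crate R3, crate R4, crate R7 | the north bank: crate R1]
5. Courier goes to the north bank with crate R3.  [the south bank: crate K1, crate K4, crate K7, crate R4, crate R7 | the north bank: crate R1, crate R3]
6. Courier goes back to the south bank alone.  [the south bank: crate K1, crate K4, crate K7, crate R4, crate R7 | the north bank: crate R1, crate R3]
7. Courier goes to the north bank with crate R7.  [the south bank: crate K1, crate K4, crate K7, crate R4 | the north bank: crate R1, crate R3, crate R7]
8. Courier goes back to the south bank alone.  [the south bank: crate K1, crate K4, crate K7, crate R4 | the north bank: crate R1, crate R3, crate R7]
9. Courier goes to the north bank with crate K4.  [the south bank: crate K1, crate K7, crate R4 | the north bank: crate K4, crate R1, crate R3, crate R7]
10. Courier goes back to the south bank alone.  [the south bank: crate K1, crate K7, crate R4 | the north bank: crate K4, crate R1, crate R3, crate R7]
11. Courier goes to the north bank with crate K7.  [the south bank: crate K1, crate R4 | the north bank: crate K4, crate K7, crate R1, crate R3, crate R7]
12. Courier goes back to the south bank alone.  [the south bank: crate K1, crate R4 | the north bank: crate K4, crate K7, crate R1, crate R3, crate R7]
13. Courier goes to the north bank with crate R4.  [the south bank: crate K1 | the north bank: crate K4, crate K7, crate R1, crate R3, crate R4, crate R7]
14. Courier goes back to the south bank alone.  [the south bank: crate K1 | the north bank: crate K4, crate K7, crate R1, crate R3, crate R4, crate R7]
15. Courier goes to the north bank with crate K1.  [the south bank: — | the north bank: crate K1, crate K4, crate K7, crate R1, crate R3, crate R4, crate R7]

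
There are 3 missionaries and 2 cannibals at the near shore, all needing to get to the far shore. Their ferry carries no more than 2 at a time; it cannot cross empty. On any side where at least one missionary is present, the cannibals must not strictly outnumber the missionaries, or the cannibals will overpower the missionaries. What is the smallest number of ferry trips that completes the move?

7

Counting alone: each trip to the far shore takes at most 2 across and each return brings at least 1 back, so after t trips out (and t−1 returns) at most 2t − (t−1) of the 5 are across; that first reaches 5 at t = 4, so at least 7 crossings are needed.
The plan below uses exactly 7 crossings, so it is optimal:
1. 2 cannibals → the far shore.  (the near shore: 3M 0C; the far shore: 0M 2C)
2. 1 cannibal ← the near shore.  (the near shore: 3M 1C; the far shore: 0M 1C)
3. 2 missionaries → the far shore.  (the near shore: 1M 1C; the far shore: 2M 1C)
4. 1 missionary ← the near shore.  (the near shore: 2M 1C; the far shore: 1M 1C)
5. 1 missionary and 1 cannibal → the far shore.  (the near shore: 1M 0C; the far shore: 2M 2C)
6. 1 cannibal ← the near shore.  (the near shore: 1M 1C; the far shore: 2M 1C)
7. 1 missionary and 1 cannibal → the far shore.  (the near shore: 0M 0C; the far shore: 3M 2C)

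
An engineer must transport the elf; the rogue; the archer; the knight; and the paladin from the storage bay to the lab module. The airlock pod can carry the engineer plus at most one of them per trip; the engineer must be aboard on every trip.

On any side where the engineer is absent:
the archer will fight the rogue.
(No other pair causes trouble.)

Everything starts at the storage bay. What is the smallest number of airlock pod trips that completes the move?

9

Counting alone: the engineer can take at most 1 across per trip to the lab module, so moving all 5 needs at least 5 loaded trips out, with a return between consecutive ones — at least 9 crossings.
The plan below uses exactly 9 crossings, so it is optimal:
1. Engineer goes to the lab module with the rogue.  [the storage bay: the archer, the elf, the knight, the paladin | the lab module: the rogue]
2. Engineer goes back to the storage bay alone.  [the storage bay: the archer, the elf, the knight, the paladin | the lab module: the rogue]
3. Engineer goes to the lab module with the elf.  [the storage bay: the archer, the knight, the paladin | the lab module: the elf, the rogue]
4. Engineer goes back to the storage bay alone.  [the storage bay: the archer, the knight, the paladin | the lab module: the elf, the rogue]
5. Engineer goes to the lab module with the knight.  [the storage bay: the archer, the paladin | the lab module: the elf, the knight, the rogue]
6. Engineer goes back to the storage bay alone.  [the storage bay: the archer, the paladin | the lab module: the elf, the knight, the rogue]
7. Engineer goes to the lab module with the paladin.  [the storage bay: the archer | the lab module: the elf, the knight, the paladin, the rogue]
8. Engineer goes back to the storage bay alone.  [the storage bay: the archer | the lab module: the elf, the knight, the paladin, the rogue]
9. Engineer goes to the lab module with the archer.  [the storage bay: — | the lab module: the archer, the elf, the knight, the paladin, the rogue]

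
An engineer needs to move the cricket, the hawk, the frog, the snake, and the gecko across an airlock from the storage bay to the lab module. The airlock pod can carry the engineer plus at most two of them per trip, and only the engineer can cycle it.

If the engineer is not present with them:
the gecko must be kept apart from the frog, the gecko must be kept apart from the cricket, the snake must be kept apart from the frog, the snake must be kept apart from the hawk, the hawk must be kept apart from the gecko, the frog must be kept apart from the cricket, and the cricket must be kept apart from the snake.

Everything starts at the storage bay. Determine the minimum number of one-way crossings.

impossible

Whatever the first load, the items left behind include a forbidden pair without the engineer. No opening move is safe, so no plan exists.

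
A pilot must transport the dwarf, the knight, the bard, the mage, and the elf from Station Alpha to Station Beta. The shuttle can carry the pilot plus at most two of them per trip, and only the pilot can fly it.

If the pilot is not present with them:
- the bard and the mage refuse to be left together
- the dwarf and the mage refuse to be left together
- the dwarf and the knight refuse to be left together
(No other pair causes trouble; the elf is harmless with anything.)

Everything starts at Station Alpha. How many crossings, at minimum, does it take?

5

Counting alone: the pilot can take at most 2 across per trip to Station Beta, so moving all 5 needs at least 3 loaded trips out, with a return between consecutive ones — at least 5 crossings.
The plan below uses exactly 5 crossings, so it is optimal:
1. Pilot goes to Station Beta with the bard and the dwarf.
2. Pilot goes back to Station Alpha alone.
3. Pilot goes to Station Beta with the elf.
4. Pilot goes back to Station Alpha alone.
5. Pilot goes to Station Beta with the knight and the mage.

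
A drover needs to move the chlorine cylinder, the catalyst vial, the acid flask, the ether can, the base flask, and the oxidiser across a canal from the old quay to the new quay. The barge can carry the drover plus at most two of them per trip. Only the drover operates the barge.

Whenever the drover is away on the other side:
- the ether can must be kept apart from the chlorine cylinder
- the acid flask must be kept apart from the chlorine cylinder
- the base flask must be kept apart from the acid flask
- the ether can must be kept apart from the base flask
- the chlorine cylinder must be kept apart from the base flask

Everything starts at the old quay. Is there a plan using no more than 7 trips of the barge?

Counting alone: the drover can take at most 2 across per trip to the new quay, so moving all 6 needs at least 3 loaded trips out, with a return between consecutive ones — at least 5 crossings.
The safety rule pushes this higher. Following every safe sequence of crossings, the most of the 6 that can be at the new quay as the barge arrives there on crossings 5, 7 is 4, 5 respectively — never all 6.
So the move cannot be finished within 7 crossings. (The shortest complete plan takes 9:)
1. Drover goes to the new quay with the base flask and the chlorine cylinder.  [the old quay: the acid flask, the catalyst vial, the ether can, the oxidiser | the new quay: the base flask, the chlorine cylinder]
2. Drover goes back to the old quay with the chlorine cylinder.  [the old quay: the acid flask, the catalyst vial, the chlorine cylinder, the ether can, the oxidiser | the new quay: the base flask]
3. Drover goes to the new quay with the catalyst vial and the chlorine cylinder.  [the old quay: the acid flask, the ether can, the oxidiser | the new quay: the base flask, the catalyst vial, the chlorine cylinder]
4. Drover goes back to the old quay with the chlorine cylinder.  [the old quay: the acid flask, the chlorine cylinder, the ether can, the oxidiser | the new quay: the base flask, the catalyst vial]
5. Drover goes to the new quay with the chlorine cylinder and the oxidiser.  [the old quay: the acid flask, the ether can | the new quay: the base flask, the catalyst vial, the chlorine cylinder, the oxidiser]
6. Drover goes back to the old quay with the chlorine cylinder.  [the old quay: the acid flask, the chlorine cylinder, the ether can | the new quay: the base flask, the catalyst vial, the oxidiser]
7. Drover goes to the new quay with the acid flask and the ether can.  [the old quay: the chlorine cylinder | the new quay: the acid flask, the base flask, the catalyst vial, the ether can, the oxidiser]
8. Drover goes back to the old quay with the base flask.  [the old quay: the base flask, the chlorine cylinder | the new quay: the acid flask, the catalyst vial, the ether can, the oxidiser]
9. Drover goes to the new quay with the base flask and the chlorine cylinder.  [the old quay: — | the new quay: the acid flask, the base flask, the catalyst vial, the chlorine cylinder, the ether can, the oxidiser]

No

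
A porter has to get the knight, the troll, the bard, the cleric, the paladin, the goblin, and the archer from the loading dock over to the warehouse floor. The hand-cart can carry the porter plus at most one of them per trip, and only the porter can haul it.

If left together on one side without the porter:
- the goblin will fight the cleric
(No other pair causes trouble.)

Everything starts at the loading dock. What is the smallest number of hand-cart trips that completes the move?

Counting alone: the porter can take at most 1 across per trip to the warehouse floor, so moving all 7 needs at least 7 loaded trips out, with a return between consecutive ones — at least 13 crossings.
The plan below uses exactly 13 crossings, so it is optimal:
1. Porter goes to the warehouse floor with the cleric.  [the loading dock: the archer, the bard, the goblin, the knight, the paladin, the troll | the warehouse floor: the cleric]
2. Porter goes back to the loading dock alone.  [the loading dock: the archer, the bard, the goblin, the knight, the paladin, the troll | the warehouse floor: the cleric]
3. Porter goes to the warehouse floor with the knight.  [the loading dock: the archer, the bard, the goblin, the paladin, the troll | the warehouse floor: the cleric, the knight]
4. Porter goes back to the loading dock alone.  [the loading dock: the archer, the bard, the goblin, the paladin, the troll | the warehouse floor: the cleric, the knight]
5. Porter goes to the warehouse floor with the troll.  [the loading dock: the archer, the bard, the goblin, the paladin | the warehouse floor: the cleric, the knight, the troll]
6. Porter goes back to the loading dock alone.  [the loading dock: the archer, the bard, the goblin, the paladin | the warehouse floor: the cleric, the knight, the troll]
7. Porter goes to the warehouse floor with the bard.  [the loading dock: the archer, the goblin, the paladin | the warehouse floor: the bard, the cleric, the knight, the troll]
8. Porter goes back to the loading dock alone.  [the loading dock: the archer, the goblin, the paladin | the warehouse floor: the bard, the cleric, the knight, the troll]
9. Porter goes to the warehouse floor with the paladin.  [the loading dock: the archer, the goblin | the warehouse floor: the bard, the cleric, the knight, the paladin, the troll]
10. Porter goes back to the loading dock alone.  [the loading dock: the archer, the goblin | the warehouse floor: the bard, the cleric, the knight, the paladin, the troll]
11. Porter goes to the warehouse floor with the archer.  [the loading dock: the goblin | the warehouse floor: the archer, the bard, the cleric, the knight, the paladin, the troll]
12. Porter goes back to the loading dock alone.  [the loading dock: the goblin | the warehouse floor: the archer, the bard, the cleric, the knight, the paladin, the troll]
13. Porter goes to the warehouse floor with the goblin.  [the loading dock: — | the warehouse floor: the archer, the bard, the cleric, the goblin, the knight, the paladin, the troll]

13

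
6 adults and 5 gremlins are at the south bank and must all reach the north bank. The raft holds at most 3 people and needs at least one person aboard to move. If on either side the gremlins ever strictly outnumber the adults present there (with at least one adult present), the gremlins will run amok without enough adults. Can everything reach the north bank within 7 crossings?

Counting alone: each trip to the north bank takes at most 3 across and each return brings at least 1 back, so after t trips out (and t−1 returns) at most 3t − (t−1) of the 11 are across; that first reaches 11 at t = 5, so at least 9 crossings are needed.
Since 7 < 9, 7 crossings cannot be enough. (The shortest complete plan in fact takes 9:)
1. 3 gremlins → the north bank.  (the south bank: 6A 2G; the north bank: 0A 3G)
2. 1 gremlin ← the south bank.  (the south bank: 6A 3G; the north bank: 0A 2G)
3. 3 adults → the north bank.  (the south bank: 3A 3G; the north bank: 3A 2G)
4. 1 adult ← the south bank.  (the south bank: 4A 3G; the north bank: 2A 2G)
5. 2 adults and 1 gremlin → the north bank.  (the south bank: 2A 2G; the north bank: 4A 3G)
6. 1 adult ← the south bank.  (the south bank: 3A 2G; the north bank: 3A 3G)
7. 2 adults and 1 gremlin → the north bank.  (the south bank: 1A 1G; the north bank: 5A 4G)
8. 1 adult ← the south bank.  (the south bank: 2A 1G; the north bank: 4A 4G)
9. 2 adults and 1 gremlin → the north bank.  (the south bank: 0A 0G; the north bank: 6A 5G)

No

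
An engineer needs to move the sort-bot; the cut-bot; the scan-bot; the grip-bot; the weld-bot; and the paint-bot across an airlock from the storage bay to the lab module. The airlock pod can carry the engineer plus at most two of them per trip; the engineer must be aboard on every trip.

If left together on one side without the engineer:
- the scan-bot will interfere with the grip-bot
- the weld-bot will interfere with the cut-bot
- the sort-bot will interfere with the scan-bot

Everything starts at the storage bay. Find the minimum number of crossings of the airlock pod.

Counting alone: the engineer can take at most 2 across per trip to the lab module, so moving all 6 needs at least 3 loaded trips out, with a return between consecutive ones — at least 5 crossings.
The safety rule pushes this higher. Following every safe sequence of crossings, the most of the 6 that can be at the lab module as the airlock pod arrives there on crossing 5 is 5 — never all 6.
So no plan with fewer than 7 crossings exists, and this one achieves 7:
1. Engineer goes to the lab module with the cut-bot and the scan-bot.  [the storage bay: the grip-bot, the paint-bot, the sort-bot, the weld-bot | the lab module: the cut-bot, the scan-bot]
2. Engineer goes back to the storage bay alone.  [the storage bay: the grip-bot, the paint-bot, the sort-bot, the weld-bot | the lab module: the cut-bot, the scan-bot]
3. Engineer goes to the lab module with the sort-bot.  [the storage bay: the grip-bot, the paint-bot, the weld-bot | the lab module: the cut-bot, the scan-bot, the sort-bot]
4. Engineer goes back to the storage bay with the scan-bot.  [the storage bay: the grip-bot, the paint-bot, the scan-bot, the weld-bot | the lab module: the cut-bot, the sort-bot]
5. Engineer goes to the lab module with the grip-bot and the paint-bot.  [the storage bay: the scan-bot, the weld-bot | the lab module: the cut-bot, the grip-bot, the paint-bot, the sort-bot]
6. Engineer goes back to the storage bay alone.  [the storage bay: the scan-bot, the weld-bot | the lab module: the cut-bot, the grip-bot, the paint-bot, the sort-bot]
7. Engineer goes to the lab module with the scan-bot and the weld-bot.  [the storage bay: — | the lab module: the cut-bot, the grip-bot, the paint-bot, the scan-bot, the sort-bot, the weld-bot]

7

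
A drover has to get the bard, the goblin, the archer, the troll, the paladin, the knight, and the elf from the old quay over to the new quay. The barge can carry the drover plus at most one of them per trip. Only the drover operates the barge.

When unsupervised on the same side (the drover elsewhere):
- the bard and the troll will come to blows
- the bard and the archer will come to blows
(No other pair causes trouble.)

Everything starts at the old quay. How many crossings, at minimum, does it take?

Counting alone: the drover can take at most 1 across per trip to the new quay, so moving all 7 needs at least 7 loaded trips out, with a return between consecutive ones — at least 13 crossings.
The safety rule pushes this higher. Following every safe sequence of crossings, the most of the 7 that can be at the new quay as the barge arrives there on crossing 13 is 6 — never all 7.
So no plan with fewer than 15 crossings exists, and this one achieves 15:
1. Drover goes to the new quay with the bard.  [the old quay: the archer, the elf, the goblin, the knight, the paladin, the troll | the new quay: the bard]
2. Drover goes back to the old quay alone.  [the old quay: the archer, the elf, the goblin, the knight, the paladin, the troll | the new quay: the bard]
3. Drover goes to the new quay with the goblin.  [the old quay: the archer, the elf, the knight, the paladin, the troll | the new quay: the bard, the goblin]
4. Drover goes back to the old quay alone.  [the old quay: the archer, the elf, the knight, the paladin, the troll | the new quay: the bard, the goblin]
5. Drover goes to the new quay with the archer.  [the old quay: the elf, the knight, the paladin, the troll | the new quay: the archer, the bard, the goblin]
6. Drover goes back to the old quay with the bard.  [the old quay: the bard, the elf, the knight, the paladin, the troll | the new quay: the archer, the goblin]
7. Drover goes to the new quay with the troll.  [the old quay: the bard, the elf, the knight, the paladin | the new quay: the archer, the goblin, the troll]
8. Drover goes back to the old quay alone.  [the old quay: the bard, the elf, the knight, the paladin | the new quay: the archer, the goblin, the troll]
9. Drover goes to the new quay with the paladin.  [the old quay: the bard, the elf, the knight | the new quay: the archer, the goblin, the paladin, the troll]
10. Drover goes back to the old quay alone.  [the old quay: the bard, the elf, the knight | the new quay: the archer, the goblin, the paladin, the troll]
11. Drover goes to the new quay with the knight.  [the old quay: the bard, the elf | the new quay: the archer, the goblin, the knight, the paladin, the troll]
12. Drover goes back to the old quay alone.  [the old quay: the bard, the elf | the new quay: the archer, the goblin, the knight, the paladin, the troll]
13. Drover goes to the new quay with the elf.  [the old quay: the bard | the new quay: the archer, the elf, the goblin, the knight, the paladin, the troll]
14. Drover goes back to the old quay alone.  [the old quay: the bard | the new quay: the archer, the elf, the goblin, the knight, the paladin, the troll]
15. Drover goes to the new quay with the bard.  [the old quay: — | the new quay: the archer, the bard, the elf, the goblin, the knight, the paladin, the troll]

15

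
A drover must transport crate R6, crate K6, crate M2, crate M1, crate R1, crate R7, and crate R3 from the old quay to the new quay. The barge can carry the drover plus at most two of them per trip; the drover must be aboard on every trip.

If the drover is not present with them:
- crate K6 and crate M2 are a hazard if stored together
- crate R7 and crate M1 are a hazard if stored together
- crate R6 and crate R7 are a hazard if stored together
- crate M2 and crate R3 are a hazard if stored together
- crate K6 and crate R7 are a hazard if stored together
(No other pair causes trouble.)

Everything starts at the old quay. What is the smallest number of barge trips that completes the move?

Counting alone: the drover can take at most 2 across per trip to the new quay, so moving all 7 needs at least 4 loaded trips out, with a return between consecutive ones — at least 7 crossings.
The safety rule pushes this higher. Following every safe sequence of crossings, the most of the 7 that can be at the new quay as the barge arrives there on crossing 7 is 6 — never all 7.
So no plan with fewer than 9 crossings exists, and this one achieves 9:
1. Drover goes to the new quay with crate M2 and crate R7.  [the old quay: crate K6, crate M1, crate R1, crate R3, crate R6 | the new quay: crate M2, crate R7]
2. Drover goes back to the old quay alone.  [the old quay: crate K6, crate M1, crate R1, crate R3, crate R6 | the new quay: crate M2, crate R7]
3. Drover goes to the new quay with crate R6.  [the old quay: crate K6, crate M1, crate R1, crate R3 | the new quay: crate M2, crate R6, crate R7]
4. Drover goes back to the old quay with crate R7.  [the old quay: crate K6, crate M1, crate R1, crate R3, crate R7 | the new quay: crate M2, crate R6]
5. Drover goes to the new quay with crate K6 and crate M1.  [the old quay: crate R1, crate R3, crate R7 | the new quay: crate K6, crate M1, crate M2, crate R6]
6. Drover goes back to the old quay with crate M2.  [the old quay: crate M2, crate R1, crate R3, crate R7 | the new quay: crate K6, crate M1, crate R6]
7. Drover goes to the new quay with crate R1 and crate R3.  [the old quay: crate M2, crate R7 | the new quay: crate K6, crate M1, crate R1, crate R3, crate R6]
8. Drover goes back to the old quay alone.  [the old quay: crate M2, crate R7 | the new quay: crate K6, crate M1, crate R1, crate R3, crate R6]
9. Drover goes to the new quay with crate M2 and crate R7.  [the old quay: — | the new quay: crate K6, crate M1, crate M2, crate R1, crate R3, crate R6, crate R7]

9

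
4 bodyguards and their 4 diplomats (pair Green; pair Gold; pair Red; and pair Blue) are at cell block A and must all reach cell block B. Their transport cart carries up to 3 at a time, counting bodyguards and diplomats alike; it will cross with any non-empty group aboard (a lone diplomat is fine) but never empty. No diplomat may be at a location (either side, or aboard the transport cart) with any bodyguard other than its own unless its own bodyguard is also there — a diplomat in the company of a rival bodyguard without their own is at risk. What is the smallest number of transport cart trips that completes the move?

Counting alone: each trip to cell block B takes at most 3 across and each return brings at least 1 back, so after t trips out (and t−1 returns) at most 3t − (t−1) of the 8 are across; that first reaches 8 at t = 4, so at least 7 crossings are needed.
The safety rule pushes this higher. Following every safe sequence of crossings, the most of the 8 that can be at cell block B as the transport cart arrives there on crossing 7 is 7 — never all 8.
So no plan with fewer than 9 crossings exists, and this one achieves 9:
1. bodyguard Green and diplomat Green cross → cell block B.
2. bodyguard Green crosses ← cell block A.
3. bodyguard Gold, bodyguard Green, and diplomat Gold cross → cell block B.
4. bodyguard Green and diplomat Green cross ← cell block A.
5. bodyguard Blue, bodyguard Green, and bodyguard Red cross → cell block B.
6. diplomat Gold crosses ← cell block A.
7. diplomat Gold and diplomat Green cross → cell block B.
8. diplomat Green crosses ← cell block A.
9. diplomat Blue, diplomat Green, and diplomat Red cross → cell block B.

9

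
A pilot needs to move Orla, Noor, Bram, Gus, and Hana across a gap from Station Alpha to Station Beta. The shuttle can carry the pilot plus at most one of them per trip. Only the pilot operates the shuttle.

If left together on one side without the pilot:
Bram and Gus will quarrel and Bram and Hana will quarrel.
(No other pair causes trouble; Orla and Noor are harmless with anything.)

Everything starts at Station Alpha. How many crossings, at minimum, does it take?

Counting alone: the pilot can take at most 1 across per trip to Station Beta, so moving all 5 needs at least 5 loaded trips out, with a return between consecutive ones — at least 9 crossings.
The safety rule pushes this higher. Following every safe sequence of crossings, the most of the 5 that can be at Station Beta as the shuttle arrives there on crossing 9 is 4 — never all 5.
So no plan with fewer than 11 crossings exists, and this one achieves 11:
1. Pilot goes to Station Beta with Bram.
2. Pilot goes back to Station Alpha alone.
3. Pilot goes to Station Beta with Orla.
4. Pilot goes back to Station Alpha alone.
5. Pilot goes to Station Beta with Noor.
6. Pilot goes back to Station Alpha alone.
7. Pilot goes to Station Beta with Gus.
8. Pilot goes back to Station Alpha with Bram.
9. Pilot goes to Station Beta with Hana.
10. Pilot goes back to Station Alpha alone.
11. Pilot goes to Station Beta with Bram.

11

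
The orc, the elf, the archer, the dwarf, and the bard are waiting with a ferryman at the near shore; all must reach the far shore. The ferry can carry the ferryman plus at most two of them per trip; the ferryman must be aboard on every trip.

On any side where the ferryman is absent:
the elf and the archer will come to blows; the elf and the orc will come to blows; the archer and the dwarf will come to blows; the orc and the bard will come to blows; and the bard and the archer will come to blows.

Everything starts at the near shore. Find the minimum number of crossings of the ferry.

Counting alone: the ferryman can take at most 2 across per trip to the far shore, so moving all 5 needs at least 3 loaded trips out, with a return between consecutive ones — at least 5 crossings.
The safety rule pushes this higher. Following every safe sequence of crossings, the most of the 5 that can be at the far shore as the ferry arrives there on crossing 5 is 4 — never all 5.
So no plan with fewer than 7 crossings exists, and this one achieves 7:
1. Ferryman goes to the far shore with the archer and the orc.
2. Ferryman goes back to the near shore alone.
3. Ferryman goes to the far shore with the elf.
4. Ferryman goes back to the near shore with the archer and the orc.
5. Ferryman goes to the far shore with the bard and the dwarf.
6. Ferryman goes back to the near shore alone.
7. Ferryman goes to the far shore with the archer and the orc.

7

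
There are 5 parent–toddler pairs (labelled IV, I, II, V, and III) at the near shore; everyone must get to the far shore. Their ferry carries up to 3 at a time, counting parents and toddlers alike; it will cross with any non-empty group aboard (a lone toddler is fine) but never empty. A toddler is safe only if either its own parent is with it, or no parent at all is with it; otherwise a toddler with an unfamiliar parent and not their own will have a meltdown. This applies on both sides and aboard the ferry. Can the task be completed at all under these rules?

Yes

1. parent IV and toddler IV cross → the far shore.
2. parent IV crosses ← the near shore.
3. toddler I, toddler II, and toddler V cross → the far shore.
4. toddler IV crosses ← the near shore.
5. parent I, parent II, and parent V cross → the far shore.
6. parent I and toddler I cross ← the near shore.
7. parent I, parent III, and parent IV cross → the far shore.
8. toddler II crosses ← the near shore.
9. toddler I and toddler IV cross → the far shore.
10. toddler IV crosses ← the near shore.
11. toddler II, toddler III, and toddler IV cross → the far shore.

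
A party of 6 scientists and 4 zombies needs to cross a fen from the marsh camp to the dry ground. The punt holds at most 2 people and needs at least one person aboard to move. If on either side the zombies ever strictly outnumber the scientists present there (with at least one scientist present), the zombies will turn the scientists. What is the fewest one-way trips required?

Counting alone: each trip to the dry ground takes at most 2 across and each return brings at least 1 back, so after t trips out (and t−1 returns) at most 2t − (t−1) of the 10 are across; that first reaches 10 at t = 9, so at least 17 crossings are needed.
The plan below uses exactly 17 crossings, so it is optimal:
1. 2 zombies → the dry ground.  (the marsh camp: 6S 2Z; the dry ground: 0S 2Z)
2. 1 zombie ← the marsh camp.  (the marsh camp: 6S 3Z; the dry ground: 0S 1Z)
3. 2 zombies → the dry ground.  (the marsh camp: 6S 1Z; the dry ground: 0S 3Z)
4. 1 zombie ← the marsh camp.  (the marsh camp: 6S 2Z; the dry ground: 0S 2Z)
5. 2 scientists → the dry ground.  (the marsh camp: 4S 2Z; the dry ground: 2S 2Z)
6. 1 zombie ← the marsh camp.  (the marsh camp: 4S 3Z; the dry ground: 2S 1Z)
7. 1 scientist and 1 zombie → the dry ground.  (the marsh camp: 3S 2Z; the dry ground: 3S 2Z)
8. 1 zombie ← the marsh camp.  (the marsh camp: 3S 3Z; the dry ground: 3S 1Z)
9. 2 zombies → the dry ground.  (the marsh camp: 3S 1Z; the dry ground: 3S 3Z)
10. 1 zombie ← the marsh camp.  (the marsh camp: 3S 2Z; the dry ground: 3S 2Z)
11. 1 scientist and 1 zombie → the dry ground.  (the marsh camp: 2S 1Z; the dry ground: 4S 3Z)
12. 1 zombie ← the marsh camp.  (the marsh camp: 2S 2Z; the dry ground: 4S 2Z)
13. 2 zombies → the dry ground.  (the marsh camp: 2S 0Z; the dry ground: 4S 4Z)
14. 1 zombie ← the marsh camp.  (the marsh camp: 2S 1Z; the dry ground: 4S 3Z)
15. 1 scientist and 1 zombie → the dry ground.  (the marsh camp: 1S 0Z; the dry ground: 5S 4Z)
16. 1 zombie ← the marsh camp.  (the marsh camp: 1S 1Z; the dry ground: 5S 3Z)
17. 1 scientist and 1 zombie → the dry ground.  (the marsh camp: 0S 0Z; the dry ground: 6S 4Z)

17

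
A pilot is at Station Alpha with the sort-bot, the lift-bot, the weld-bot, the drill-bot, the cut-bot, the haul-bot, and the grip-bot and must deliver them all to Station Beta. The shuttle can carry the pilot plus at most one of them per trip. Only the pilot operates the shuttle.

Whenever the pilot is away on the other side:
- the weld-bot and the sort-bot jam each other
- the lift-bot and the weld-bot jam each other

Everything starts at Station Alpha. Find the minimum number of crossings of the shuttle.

15

Counting alone: the pilot can take at most 1 across per trip to Station Beta, so moving all 7 needs at least 7 loaded trips out, with a return between consecutive ones — at least 13 crossings.
The safety rule pushes this higher. Following every safe sequence of crossings, the most of the 7 that can be at Station Beta as the shuttle arrives there on crossing 13 is 6 — never all 7.
So no plan with fewer than 15 crossings exists, and this one achieves 15:
1. Pilot goes to Station Beta with the weld-bot.
2. Pilot goes back to Station Alpha alone.
3. Pilot goes to Station Beta with the sort-bot.
4. Pilot goes back to Station Alpha with the weld-bot.
5. Pilot goes to Station Beta with the lift-bot.
6. Pilot goes back to Station Alpha alone.
7. Pilot goes to Station Beta with the drill-bot.
8. Pilot goes back to Station Alpha alone.
9. Pilot goes to Station Beta with the cut-bot.
10. Pilot goes back to Station Alpha alone.
11. Pilot goes to Station Beta with the haul-bot.
12. Pilot goes back to Station Alpha alone.
13. Pilot goes to Station Beta with the grip-bot.
14. Pilot goes back to Station Alpha alone.
15. Pilot goes to Station Beta with the weld-bot.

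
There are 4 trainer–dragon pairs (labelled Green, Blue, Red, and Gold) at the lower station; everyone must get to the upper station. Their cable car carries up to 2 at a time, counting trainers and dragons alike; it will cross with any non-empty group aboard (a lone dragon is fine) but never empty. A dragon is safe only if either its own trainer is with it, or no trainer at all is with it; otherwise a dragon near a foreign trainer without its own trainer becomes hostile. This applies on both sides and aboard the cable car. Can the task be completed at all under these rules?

Following every safe sequence of crossings from the start, the most of the 8 that can be at the upper station as the cable car arrives there on crossings 1, 3, 5 is 2, 3, 4 respectively; the best ever achieved is 4 of 8.
From crossing 7 on, no configuration arises that was not already reachable earlier: only 44 distinct safe configurations (who is on which side, and where the cable car is) can ever be reached, none of them has everyone across, and every continuation just revisits them. So no valid plan exists.

No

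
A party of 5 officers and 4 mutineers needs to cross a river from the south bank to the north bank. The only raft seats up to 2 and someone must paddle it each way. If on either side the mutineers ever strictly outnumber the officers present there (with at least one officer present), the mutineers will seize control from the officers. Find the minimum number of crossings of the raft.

15

Counting alone: each trip to the north bank takes at most 2 across and each return brings at least 1 back, so after t trips out (and t−1 returns) at most 2t − (t−1) of the 9 are across; that first reaches 9 at t = 8, so at least 15 crossings are needed.
The plan below uses exactly 15 crossings, so it is optimal:
1. 2 mutineers → the north bank.  (the south bank: 5O 2M; the north bank: 0O 2M)
2. 1 mutineer ← the south bank.  (the south bank: 5O 3M; the north bank: 0O 1M)
3. 2 mutineers → the north bank.  (the south bank: 5O 1M; the north bank: 0O 3M)
4. 1 mutineer ← the south bank.  (the south bank: 5O 2M; the north bank: 0O 2M)
5. 2 officers → the north bank.  (the south bank: 3O 2M; the north bank: 2O 2M)
6. 1 mutineer ← the south bank.  (the south bank: 3O 3M; the north bank: 2O 1M)
7. 1 officer and 1 mutineer → the north bank.  (the south bank: 2O 2M; the north bank: 3O 2M)
8. 1 officer ← the south bank.  (the south bank: 3O 2M; the north bank: 2O 2M)
9. 1 officer and 1 mutineer → the north bank.  (the south bank: 2O 1M; the north bank: 3O 3M)
10. 1 mutineer ← the south bank.  (the south bank: 2O 2M; the north bank: 3O 2M)
11. 1 officer and 1 mutineer → the north bank.  (the south bank: 1O 1M; the north bank: 4O 3M)
12. 1 officer ← the south bank.  (the south bank: 2O 1M; the north bank: 3O 3M)
13. 1 officer and 1 mutineer → the north bank.  (the south bank: 1O 0M; the north bank: 4O 4M)
14. 1 mutineer ← the south bank.  (the south bank: 1O 1M; the north bank: 4O 3M)
15. 1 officer and 1 mutineer → the north bank.  (the south bank: 0O 0M; the north bank: 5O 4M)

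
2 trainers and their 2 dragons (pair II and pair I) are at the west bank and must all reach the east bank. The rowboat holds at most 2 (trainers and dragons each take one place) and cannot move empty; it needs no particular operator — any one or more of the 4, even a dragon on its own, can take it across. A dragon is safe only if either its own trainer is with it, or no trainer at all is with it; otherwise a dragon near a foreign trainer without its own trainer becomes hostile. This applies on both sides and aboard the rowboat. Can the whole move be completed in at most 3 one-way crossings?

No

Counting alone: each trip to the east bank takes at most 2 across and each return brings at least 1 back, so after t trips out (and t−1 returns) at most 2t − (t−1) of the 4 are across; that first reaches 4 at t = 3, so at least 5 crossings are needed.
Since 3 < 5, 3 crossings cannot be enough. (The shortest complete plan in fact takes 5:)
1. dragon II and trainer II cross → the east bank.
2. trainer II crosses ← the west bank.
3. trainer I and trainer II cross → the east bank.
4. trainer I crosses ← the west bank.
5. dragon I and trainer I cross → the east bank.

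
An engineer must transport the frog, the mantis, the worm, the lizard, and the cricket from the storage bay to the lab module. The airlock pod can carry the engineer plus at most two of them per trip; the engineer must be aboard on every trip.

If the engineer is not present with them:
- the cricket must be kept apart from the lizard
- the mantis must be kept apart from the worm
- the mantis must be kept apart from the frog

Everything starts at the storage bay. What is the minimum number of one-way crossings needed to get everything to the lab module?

Counting alone: the engineer can take at most 2 across per trip to the lab module, so moving all 5 needs at least 3 loaded trips out, with a return between consecutive ones — at least 5 crossings.
The plan below uses exactly 5 crossings, so it is optimal:
1. Engineer goes to the lab module with the lizard and the mantis.
2. Engineer goes back to the storage bay alone.
3. Engineer goes to the lab module with the frog and the worm.
4. Engineer goes back to the storage bay with the mantis.
5. Engineer goes to the lab module with the cricket and the mantis.

5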